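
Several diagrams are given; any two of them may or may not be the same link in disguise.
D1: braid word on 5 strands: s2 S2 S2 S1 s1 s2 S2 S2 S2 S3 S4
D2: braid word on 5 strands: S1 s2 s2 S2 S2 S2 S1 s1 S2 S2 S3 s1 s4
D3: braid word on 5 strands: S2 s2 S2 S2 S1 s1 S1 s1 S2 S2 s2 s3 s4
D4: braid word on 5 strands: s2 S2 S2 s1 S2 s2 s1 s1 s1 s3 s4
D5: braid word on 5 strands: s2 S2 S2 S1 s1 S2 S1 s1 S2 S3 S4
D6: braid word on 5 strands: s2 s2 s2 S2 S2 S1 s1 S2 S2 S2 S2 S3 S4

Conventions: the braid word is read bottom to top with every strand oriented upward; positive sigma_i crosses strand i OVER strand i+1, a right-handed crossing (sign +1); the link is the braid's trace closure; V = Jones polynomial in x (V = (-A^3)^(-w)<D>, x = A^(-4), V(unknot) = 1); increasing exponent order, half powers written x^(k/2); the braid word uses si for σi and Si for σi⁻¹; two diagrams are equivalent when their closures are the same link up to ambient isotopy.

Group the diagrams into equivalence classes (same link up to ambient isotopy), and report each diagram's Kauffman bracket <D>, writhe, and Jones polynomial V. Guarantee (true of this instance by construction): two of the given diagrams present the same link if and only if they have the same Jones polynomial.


classes: {D1, D2, D3, D5, D6} | {D4}
V(D1) = x^(-9/2) - x^(-5/2) - x^(-3/2) - x^(-1/2)  [11 crossings, <D> = A^-13 + A^-9 + A^-5 - A^3, w = -5]
D2 (bracket A^-7 + A^-3 + A - A^9; 13 crossings at w = -3): V = x^(-9/2) - x^(-5/2) - x^(-3/2) - x^(-1/2)
V(D3) = x^(-9/2) - x^(-5/2) - x^(-3/2) - x^(-1/2)  [13 crossings, <D> = A^-1 + A^3 + A^7 - A^15, w = -1]
D4 (bracket A^-7 - A^-3 + A + A^9; 11 crossings at w = +5): V = -x^(3/2) - x^(7/2) + x^(9/2) - x^(11/2)
V(D5) = x^(-9/2) - x^(-5/2) - x^(-3/2) - x^(-1/2)  [11 crossings, <D> = A^-13 + A^-9 + A^-5 - A^3, w = -5]
D6 (bracket A^-13 + A^-9 + A^-5 - A^3; 13 crossings at w = -5): V = x^(-9/2) - x^(-5/2) - x^(-3/2) - x^(-1/2)
note: 2 classes among 6 diagrams; unequal V(x) rules out equality


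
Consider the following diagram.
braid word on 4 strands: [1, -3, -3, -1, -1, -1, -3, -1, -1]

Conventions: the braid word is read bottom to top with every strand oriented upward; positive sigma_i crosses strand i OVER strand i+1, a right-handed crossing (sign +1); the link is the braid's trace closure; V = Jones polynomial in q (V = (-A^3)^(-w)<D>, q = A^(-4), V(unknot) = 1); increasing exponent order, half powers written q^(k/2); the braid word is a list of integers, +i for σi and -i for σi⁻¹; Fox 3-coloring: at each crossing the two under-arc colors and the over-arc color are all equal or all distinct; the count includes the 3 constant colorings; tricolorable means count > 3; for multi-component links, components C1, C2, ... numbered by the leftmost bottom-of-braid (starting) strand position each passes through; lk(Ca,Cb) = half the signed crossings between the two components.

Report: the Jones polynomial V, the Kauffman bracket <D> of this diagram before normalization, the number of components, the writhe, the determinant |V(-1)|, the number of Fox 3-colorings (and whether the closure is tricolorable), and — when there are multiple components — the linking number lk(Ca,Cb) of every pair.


V = -q^-10 + q^-9 + 2q^-4 + q^-3 + q^-2
<D> = -A^-13 - A^-9 - 2A^-5 - A^15 + A^19 (w = -7)
3 components over 9 crossings, w = -7
lk(C1,C2): -2
lk(C1,C3) = 0
linking number lk(C2,C3) = 0
27 Fox colorings among 3^9, |V(-1)| = 0: tricolorable
why: span 8 respects span(V) <= c + mu - 1 = 11 for this 3-component diagram


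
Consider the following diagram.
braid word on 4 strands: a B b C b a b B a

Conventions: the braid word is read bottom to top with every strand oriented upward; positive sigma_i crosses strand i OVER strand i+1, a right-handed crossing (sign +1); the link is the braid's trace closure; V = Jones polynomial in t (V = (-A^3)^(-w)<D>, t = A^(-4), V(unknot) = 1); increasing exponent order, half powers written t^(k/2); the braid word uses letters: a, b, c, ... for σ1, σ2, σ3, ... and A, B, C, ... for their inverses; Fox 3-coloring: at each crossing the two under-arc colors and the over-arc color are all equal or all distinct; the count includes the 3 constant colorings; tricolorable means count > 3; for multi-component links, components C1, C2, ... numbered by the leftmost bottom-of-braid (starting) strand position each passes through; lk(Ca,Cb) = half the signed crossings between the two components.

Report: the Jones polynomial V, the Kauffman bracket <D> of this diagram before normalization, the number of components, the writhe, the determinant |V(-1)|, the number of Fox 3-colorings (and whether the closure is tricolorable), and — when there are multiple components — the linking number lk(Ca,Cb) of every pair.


Jones polynomial: V(t) = t + t^3 - t^4
<D> = A^-7 - A^-3 - A^5; writhe +3
components 1, writhe +3 (9 crossings)
3-colorings: 9 of 3^9, det 3 — tricolorable
note: the span of V is 3, forcing >= 3 crossings in any diagram


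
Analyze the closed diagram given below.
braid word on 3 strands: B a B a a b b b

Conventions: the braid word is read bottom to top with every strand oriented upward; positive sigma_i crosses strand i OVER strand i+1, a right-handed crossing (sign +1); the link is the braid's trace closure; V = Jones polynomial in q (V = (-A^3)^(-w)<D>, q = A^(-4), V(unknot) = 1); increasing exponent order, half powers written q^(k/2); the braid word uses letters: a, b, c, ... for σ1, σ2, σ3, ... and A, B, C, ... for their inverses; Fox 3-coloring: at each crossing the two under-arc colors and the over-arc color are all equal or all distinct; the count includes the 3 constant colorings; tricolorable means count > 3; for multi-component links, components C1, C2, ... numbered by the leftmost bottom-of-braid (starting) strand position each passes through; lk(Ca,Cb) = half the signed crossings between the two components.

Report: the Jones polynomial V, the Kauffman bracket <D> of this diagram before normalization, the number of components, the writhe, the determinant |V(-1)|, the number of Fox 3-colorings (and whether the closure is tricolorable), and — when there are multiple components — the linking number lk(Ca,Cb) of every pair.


V(q) = q - q^2 + 2q^3 - q^4 + q^5 - q^6
bracket: -A^-12 + A^-8 - A^-4 + 2 - A^4 + A^8, w = +4
1 component, writhe +4, over 8 crossings
det 7, colorings 3 of 3^8 — not tricolorable
observation: w = +4 (over 8 crossings) is diagram-only; (-A^3)^(-4) removes it from V


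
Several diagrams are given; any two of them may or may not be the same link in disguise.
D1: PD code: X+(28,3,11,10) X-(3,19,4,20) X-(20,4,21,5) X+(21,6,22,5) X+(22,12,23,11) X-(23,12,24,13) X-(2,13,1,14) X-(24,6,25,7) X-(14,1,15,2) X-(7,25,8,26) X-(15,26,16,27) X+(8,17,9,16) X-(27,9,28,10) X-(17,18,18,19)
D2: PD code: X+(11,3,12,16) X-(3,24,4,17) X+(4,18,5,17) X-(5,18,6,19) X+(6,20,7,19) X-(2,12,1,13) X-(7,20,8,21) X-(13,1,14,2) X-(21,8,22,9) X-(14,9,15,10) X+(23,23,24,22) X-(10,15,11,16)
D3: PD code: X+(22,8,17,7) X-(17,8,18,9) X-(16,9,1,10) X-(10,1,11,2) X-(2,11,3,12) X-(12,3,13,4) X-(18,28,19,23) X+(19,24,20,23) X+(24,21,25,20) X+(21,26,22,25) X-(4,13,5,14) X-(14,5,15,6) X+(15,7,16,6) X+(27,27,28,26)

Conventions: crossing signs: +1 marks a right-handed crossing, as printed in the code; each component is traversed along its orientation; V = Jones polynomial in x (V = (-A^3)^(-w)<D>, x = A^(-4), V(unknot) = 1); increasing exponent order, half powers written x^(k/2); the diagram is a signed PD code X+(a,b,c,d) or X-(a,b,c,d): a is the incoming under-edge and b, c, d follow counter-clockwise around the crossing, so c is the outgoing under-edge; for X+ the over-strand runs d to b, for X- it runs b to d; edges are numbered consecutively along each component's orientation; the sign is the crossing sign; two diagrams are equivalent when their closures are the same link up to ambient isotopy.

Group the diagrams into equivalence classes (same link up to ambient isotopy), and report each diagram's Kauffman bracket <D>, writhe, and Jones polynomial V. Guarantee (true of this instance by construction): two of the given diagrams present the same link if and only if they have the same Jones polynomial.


equivalence classes: {D1, D2} | {D3}
D1 (bracket A^-14 + 2A^-6 + A^2; 14 crossings at w = -6): V = x^-5 + 2x^-3 + x^-1
V(D2) = x^-5 + 2x^-3 + x^-1  [12 crossings, <D> = A^-8 + 2 + A^8, w = -4]
V(D3) = -x^-7 - x^-5 + x^-3 + x^-2 + 2x^-1 + 1 + x  (w -2, c 14, <D> = A^-10 + A^-6 + 2A^-2 + A^2 + A^6 - A^14 - A^22)
observation: V(x) takes 2 values over 3 diagrams, fixing the grouping


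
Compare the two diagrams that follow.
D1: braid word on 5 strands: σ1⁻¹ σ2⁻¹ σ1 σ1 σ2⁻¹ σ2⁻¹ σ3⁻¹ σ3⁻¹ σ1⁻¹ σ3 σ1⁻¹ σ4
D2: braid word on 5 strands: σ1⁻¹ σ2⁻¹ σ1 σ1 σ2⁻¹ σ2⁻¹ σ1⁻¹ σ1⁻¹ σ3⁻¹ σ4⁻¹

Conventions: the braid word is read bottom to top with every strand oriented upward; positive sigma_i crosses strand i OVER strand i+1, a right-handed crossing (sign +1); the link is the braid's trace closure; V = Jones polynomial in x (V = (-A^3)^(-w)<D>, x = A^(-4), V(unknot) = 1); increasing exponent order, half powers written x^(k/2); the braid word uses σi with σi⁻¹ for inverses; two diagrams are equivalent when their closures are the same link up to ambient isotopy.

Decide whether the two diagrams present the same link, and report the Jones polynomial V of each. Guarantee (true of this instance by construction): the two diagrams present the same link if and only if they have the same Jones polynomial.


equivalent: yes
V(D1) = x^-7 - 2x^-6 + 2x^-5 - 3x^-4 + 3x^-3 - 2x^-2 + 2x^-1  (w -4, c 12, <D> = 2A^-8 - 2A^-4 + 3 - 3A^4 + 2A^8 - 2A^12 + A^16)
V(D2) = x^-7 - 2x^-6 + 2x^-5 - 3x^-4 + 3x^-3 - 2x^-2 + 2x^-1  (w -6, c 10, <D> = 2A^-14 - 2A^-10 + 3A^-6 - 3A^-2 + 2A^2 - 2A^6 + A^10)
why: from 12 to 10 crossings by R-moves: one link, two diagrams


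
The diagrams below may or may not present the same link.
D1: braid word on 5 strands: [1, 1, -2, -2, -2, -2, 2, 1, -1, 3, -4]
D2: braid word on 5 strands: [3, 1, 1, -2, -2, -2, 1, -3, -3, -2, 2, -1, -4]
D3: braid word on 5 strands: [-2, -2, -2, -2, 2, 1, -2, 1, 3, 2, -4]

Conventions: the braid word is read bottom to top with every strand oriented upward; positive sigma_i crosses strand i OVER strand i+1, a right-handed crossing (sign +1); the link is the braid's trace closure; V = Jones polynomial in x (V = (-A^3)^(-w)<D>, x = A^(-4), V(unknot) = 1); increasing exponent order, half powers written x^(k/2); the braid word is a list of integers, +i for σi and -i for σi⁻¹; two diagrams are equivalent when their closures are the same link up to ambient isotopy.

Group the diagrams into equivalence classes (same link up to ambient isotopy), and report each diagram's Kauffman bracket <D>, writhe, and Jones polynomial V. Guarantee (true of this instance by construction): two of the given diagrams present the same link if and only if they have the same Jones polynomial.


grouping into links: {D1, D2} | {D3}
V(D1) = x^(-7/2) - x^(-5/2) + x^(-3/2) - 2x^(-1/2) - x^(3/2)  (w -1, c 11, <D> = A^-9 + 2A^-1 - A^3 + A^7 - A^11)
V(D2) = x^(-7/2) - x^(-5/2) + x^(-3/2) - 2x^(-1/2) - x^(3/2)  [13 crossings, <D> = A^-15 + 2A^-7 - A^-3 + A - A^5, w = -3]
V(D3) = x^(-7/2) - 2x^(-5/2) + x^(-3/2) - 2x^(-1/2) + x^(1/2) - x^(3/2)  [11 crossings, <D> = A^-9 - A^-5 + 2A^-1 - A^3 + 2A^7 - A^11, w = -1]
why: V(x) takes 2 values over 3 diagrams, fixing the grouping


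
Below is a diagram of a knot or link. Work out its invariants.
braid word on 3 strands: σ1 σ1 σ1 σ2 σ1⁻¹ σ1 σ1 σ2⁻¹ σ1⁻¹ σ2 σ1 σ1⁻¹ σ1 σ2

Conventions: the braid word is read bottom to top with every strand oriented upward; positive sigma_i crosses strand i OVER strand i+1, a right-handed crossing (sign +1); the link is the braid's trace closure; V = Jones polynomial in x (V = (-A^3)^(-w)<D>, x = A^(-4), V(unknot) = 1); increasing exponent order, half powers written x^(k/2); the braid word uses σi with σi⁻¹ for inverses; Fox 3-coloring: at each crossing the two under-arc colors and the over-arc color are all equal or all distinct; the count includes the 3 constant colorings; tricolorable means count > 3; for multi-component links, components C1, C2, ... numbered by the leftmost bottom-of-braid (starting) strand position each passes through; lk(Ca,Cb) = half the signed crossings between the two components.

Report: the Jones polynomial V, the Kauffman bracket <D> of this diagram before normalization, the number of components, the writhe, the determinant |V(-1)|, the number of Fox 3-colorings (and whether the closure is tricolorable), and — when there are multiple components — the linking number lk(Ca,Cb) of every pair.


V(x) = x^2 + x^4 - x^5 + x^6 - x^7
bracket: -A^-10 + A^-6 - A^-2 + A^2 + A^10, w = +6
1 component, writhe +6, over 14 crossings
det 5, colorings 3 of 3^14 — not tricolorable
observation: |V(-1)| = 5: so not tricolorable, since 3 does not divide 5


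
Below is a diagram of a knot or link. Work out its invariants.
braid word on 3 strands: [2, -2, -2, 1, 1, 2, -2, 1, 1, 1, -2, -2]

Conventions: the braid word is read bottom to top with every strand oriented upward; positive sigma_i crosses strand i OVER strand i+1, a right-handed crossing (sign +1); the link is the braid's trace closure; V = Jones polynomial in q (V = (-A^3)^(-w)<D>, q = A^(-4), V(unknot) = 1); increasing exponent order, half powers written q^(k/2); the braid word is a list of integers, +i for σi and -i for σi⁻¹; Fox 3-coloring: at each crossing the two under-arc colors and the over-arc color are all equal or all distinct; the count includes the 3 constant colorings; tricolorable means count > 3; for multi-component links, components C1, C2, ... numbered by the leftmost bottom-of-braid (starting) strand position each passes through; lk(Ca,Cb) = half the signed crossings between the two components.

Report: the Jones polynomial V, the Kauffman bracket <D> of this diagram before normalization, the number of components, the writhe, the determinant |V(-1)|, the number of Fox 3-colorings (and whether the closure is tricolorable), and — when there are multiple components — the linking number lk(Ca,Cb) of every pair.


Jones polynomial: V(q) = -q^-2 + q^-1 - 1 + 3q - 2q^2 + 3q^3 - 2q^4 + q^5 - q^6
<D> = -A^-18 + A^-14 - 2A^-10 + 3A^-6 - 2A^-2 + 3A^2 - A^6 + A^10 - A^14; writhe +2
components 1, writhe +2 (12 crossings)
3-colorings: 9 of 3^12, det 15 — tricolorable
note: the span of V is 8, forcing >= 8 crossings in any diagram


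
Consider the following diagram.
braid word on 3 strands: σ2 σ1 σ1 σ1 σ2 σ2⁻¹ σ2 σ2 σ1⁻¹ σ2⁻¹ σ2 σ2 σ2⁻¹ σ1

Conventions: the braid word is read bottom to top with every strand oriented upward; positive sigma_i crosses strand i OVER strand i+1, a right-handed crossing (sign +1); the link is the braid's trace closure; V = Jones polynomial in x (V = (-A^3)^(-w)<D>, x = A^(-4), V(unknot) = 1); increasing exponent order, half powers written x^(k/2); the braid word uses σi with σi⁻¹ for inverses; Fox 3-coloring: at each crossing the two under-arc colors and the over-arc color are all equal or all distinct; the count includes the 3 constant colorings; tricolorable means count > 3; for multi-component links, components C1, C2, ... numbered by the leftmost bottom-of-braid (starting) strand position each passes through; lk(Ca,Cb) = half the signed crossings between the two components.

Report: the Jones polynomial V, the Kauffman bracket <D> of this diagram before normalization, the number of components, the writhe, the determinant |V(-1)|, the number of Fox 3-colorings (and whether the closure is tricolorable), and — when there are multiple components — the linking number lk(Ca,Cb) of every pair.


Jones polynomial: V(x) = x^2 + 2x^4 - 2x^5 + x^6 - 2x^7 + x^8
<D> = A^-14 - 2A^-10 + A^-6 - 2A^-2 + 2A^2 + A^10; writhe +6
components 1, writhe +6 (14 crossings)
3-colorings: 27 of 3^14, det 9 — tricolorable
note: det 9 = |V(-1)|; divisible by 3, so tricolorable


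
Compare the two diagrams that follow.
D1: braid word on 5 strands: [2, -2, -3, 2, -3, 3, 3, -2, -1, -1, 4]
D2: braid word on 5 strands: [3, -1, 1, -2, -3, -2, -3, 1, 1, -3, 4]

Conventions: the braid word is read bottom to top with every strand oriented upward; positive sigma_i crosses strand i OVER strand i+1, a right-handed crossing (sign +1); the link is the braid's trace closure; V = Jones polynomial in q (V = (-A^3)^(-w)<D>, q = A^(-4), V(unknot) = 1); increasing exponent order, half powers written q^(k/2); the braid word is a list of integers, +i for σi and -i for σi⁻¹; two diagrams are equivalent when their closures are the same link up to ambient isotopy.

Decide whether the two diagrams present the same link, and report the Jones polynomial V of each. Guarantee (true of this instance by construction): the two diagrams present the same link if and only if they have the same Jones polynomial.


equivalent: no
V(D1) = -q^(-5/2) - q^(-1/2)  (w -1, c 11, <D> = A^-1 + A^7)
V(D2) = q^(-7/2) - q^(-5/2) + q^(-3/2) - 2q^(-1/2) - q^(3/2)  [11 crossings, <D> = A^-9 + 2A^-1 - A^3 + A^7 - A^11, w = -1]
key observation: 2 values of V(q) split the 2 diagrams


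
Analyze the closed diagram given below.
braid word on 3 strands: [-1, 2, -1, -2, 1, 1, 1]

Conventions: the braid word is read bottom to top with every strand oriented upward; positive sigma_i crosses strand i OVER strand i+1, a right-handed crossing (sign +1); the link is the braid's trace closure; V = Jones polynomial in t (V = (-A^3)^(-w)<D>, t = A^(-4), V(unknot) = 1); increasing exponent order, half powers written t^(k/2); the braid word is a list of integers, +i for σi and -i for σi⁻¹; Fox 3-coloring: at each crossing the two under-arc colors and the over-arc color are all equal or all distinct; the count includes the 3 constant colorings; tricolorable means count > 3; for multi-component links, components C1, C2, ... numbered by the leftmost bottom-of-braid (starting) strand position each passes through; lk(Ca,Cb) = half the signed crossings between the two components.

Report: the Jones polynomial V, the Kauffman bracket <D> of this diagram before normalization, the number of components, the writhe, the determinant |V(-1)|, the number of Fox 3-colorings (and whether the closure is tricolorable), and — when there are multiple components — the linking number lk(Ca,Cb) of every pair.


Jones polynomial: V(t) = -t^(1/2) - t^(5/2)
<D> = A^-7 + A; writhe +1
components 2, writhe +1 (7 crossings)
linking number lk(C1,C2) = +1
3-colorings: 3 of 3^7, det 2 — not tricolorable
note: w = +1 (over 7 crossings) is diagram-only; (-A^3)^(-1) removes it from V


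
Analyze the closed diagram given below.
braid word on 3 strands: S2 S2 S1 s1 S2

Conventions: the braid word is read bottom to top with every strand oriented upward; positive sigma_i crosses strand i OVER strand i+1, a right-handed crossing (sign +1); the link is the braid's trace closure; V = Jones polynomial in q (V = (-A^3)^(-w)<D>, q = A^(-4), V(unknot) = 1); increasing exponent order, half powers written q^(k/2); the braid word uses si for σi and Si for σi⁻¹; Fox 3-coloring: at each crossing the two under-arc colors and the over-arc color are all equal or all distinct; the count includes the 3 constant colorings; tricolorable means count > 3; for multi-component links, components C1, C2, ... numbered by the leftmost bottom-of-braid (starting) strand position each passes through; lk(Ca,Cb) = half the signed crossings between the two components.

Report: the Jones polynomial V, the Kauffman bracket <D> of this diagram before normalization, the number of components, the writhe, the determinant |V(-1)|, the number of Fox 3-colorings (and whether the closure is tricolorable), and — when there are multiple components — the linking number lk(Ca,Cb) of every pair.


V = q^(-9/2) - q^(-5/2) - q^(-3/2) - q^(-1/2)
<D> = A^-7 + A^-3 + A - A^9 (w = -3)
2 components over 5 crossings, w = -3
lk(C1,C2): 0
27 Fox colorings among 3^5, |V(-1)| = 0: tricolorable
why: w = -3 shifts under R1 moves; the (-A^3)^(3) factor cancels that in V


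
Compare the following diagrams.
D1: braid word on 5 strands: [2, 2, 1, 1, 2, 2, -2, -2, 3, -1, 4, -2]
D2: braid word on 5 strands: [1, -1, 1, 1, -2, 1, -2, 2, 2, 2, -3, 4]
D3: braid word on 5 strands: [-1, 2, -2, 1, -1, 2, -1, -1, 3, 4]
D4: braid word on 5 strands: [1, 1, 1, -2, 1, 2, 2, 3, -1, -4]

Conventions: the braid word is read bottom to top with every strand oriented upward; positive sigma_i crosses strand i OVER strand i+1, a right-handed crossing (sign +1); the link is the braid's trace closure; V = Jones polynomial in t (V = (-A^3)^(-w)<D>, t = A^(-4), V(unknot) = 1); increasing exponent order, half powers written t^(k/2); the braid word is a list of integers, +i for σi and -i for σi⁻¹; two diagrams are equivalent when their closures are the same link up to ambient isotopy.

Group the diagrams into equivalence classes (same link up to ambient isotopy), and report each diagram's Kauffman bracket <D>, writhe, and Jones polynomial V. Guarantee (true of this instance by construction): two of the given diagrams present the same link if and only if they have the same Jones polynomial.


grouping into links: {D1} | {D2, D4} | {D3}
V(D1) = 1  (w +4, c 12, <D> = A^12)
D2 (bracket -A^-12 + A^-8 - A^-4 + 2 - A^4 + A^8; 12 crossings at w = +4): V = t - t^2 + 2t^3 - t^4 + t^5 - t^6
V(D3) = -t^-4 + t^-3 + t^-1  [10 crossings, <D> = A^4 + A^12 - A^16, w = 0]
V(D4) = t - t^2 + 2t^3 - t^4 + t^5 - t^6  [10 crossings, <D> = -A^-12 + A^-8 - A^-4 + 2 - A^4 + A^8, w = +4]
why: 3 values of V(t) split the 4 diagrams


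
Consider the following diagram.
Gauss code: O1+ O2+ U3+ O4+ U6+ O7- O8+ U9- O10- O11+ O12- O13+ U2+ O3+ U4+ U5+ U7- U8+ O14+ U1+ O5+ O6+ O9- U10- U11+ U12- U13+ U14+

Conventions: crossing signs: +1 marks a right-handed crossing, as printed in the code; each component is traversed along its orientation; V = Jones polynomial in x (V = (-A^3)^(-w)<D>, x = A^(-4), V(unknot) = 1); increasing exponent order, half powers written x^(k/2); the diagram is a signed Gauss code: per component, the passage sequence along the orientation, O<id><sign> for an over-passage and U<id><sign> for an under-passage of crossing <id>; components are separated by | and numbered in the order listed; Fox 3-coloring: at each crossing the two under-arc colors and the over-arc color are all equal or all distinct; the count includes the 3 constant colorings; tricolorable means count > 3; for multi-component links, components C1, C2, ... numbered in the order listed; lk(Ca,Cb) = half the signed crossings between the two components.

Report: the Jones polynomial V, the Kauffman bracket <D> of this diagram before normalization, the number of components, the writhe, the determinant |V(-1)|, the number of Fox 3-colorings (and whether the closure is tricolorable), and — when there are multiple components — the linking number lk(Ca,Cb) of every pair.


Jones polynomial: V(x) = x^2 + 2x^4 - 2x^5 + x^6 - 2x^7 + x^8
<D> = A^-14 - 2A^-10 + A^-6 - 2A^-2 + 2A^2 + A^10; writhe +6
components 1, writhe +6 (14 crossings)
3-colorings: 27 of 3^14, det 9 — tricolorable
note: w = +6 shifts under R1 moves; the (-A^3)^(-6) factor cancels that in V


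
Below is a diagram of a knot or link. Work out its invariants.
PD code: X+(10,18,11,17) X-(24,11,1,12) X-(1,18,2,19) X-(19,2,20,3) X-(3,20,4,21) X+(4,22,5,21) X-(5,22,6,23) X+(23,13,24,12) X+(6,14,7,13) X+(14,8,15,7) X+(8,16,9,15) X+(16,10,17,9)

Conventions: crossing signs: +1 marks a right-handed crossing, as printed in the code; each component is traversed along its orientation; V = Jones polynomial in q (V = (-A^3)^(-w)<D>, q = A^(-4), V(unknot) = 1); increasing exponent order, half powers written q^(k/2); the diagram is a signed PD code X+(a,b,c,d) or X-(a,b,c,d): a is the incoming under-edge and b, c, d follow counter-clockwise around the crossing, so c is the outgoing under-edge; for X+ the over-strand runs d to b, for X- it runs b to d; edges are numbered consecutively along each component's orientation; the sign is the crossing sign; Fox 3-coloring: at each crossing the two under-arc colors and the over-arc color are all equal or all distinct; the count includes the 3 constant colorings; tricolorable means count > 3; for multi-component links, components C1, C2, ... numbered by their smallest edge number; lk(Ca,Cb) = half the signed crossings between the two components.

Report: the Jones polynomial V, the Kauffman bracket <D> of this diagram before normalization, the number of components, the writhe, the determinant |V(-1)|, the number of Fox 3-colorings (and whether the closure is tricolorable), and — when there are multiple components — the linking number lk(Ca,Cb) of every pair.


Jones polynomial: V(q) = -q^-2 + q^-1 - 1 + 3q - 2q^2 + 3q^3 - 2q^4 + q^5 - q^6
<D> = -A^-18 + A^-14 - 2A^-10 + 3A^-6 - 2A^-2 + 3A^2 - A^6 + A^10 - A^14; writhe +2
components 1, writhe +2 (12 crossings)
3-colorings: 9 of 3^12, det 15 — tricolorable
note: w = +2 shifts under R1 moves; the (-A^3)^(-2) factor cancels that in V


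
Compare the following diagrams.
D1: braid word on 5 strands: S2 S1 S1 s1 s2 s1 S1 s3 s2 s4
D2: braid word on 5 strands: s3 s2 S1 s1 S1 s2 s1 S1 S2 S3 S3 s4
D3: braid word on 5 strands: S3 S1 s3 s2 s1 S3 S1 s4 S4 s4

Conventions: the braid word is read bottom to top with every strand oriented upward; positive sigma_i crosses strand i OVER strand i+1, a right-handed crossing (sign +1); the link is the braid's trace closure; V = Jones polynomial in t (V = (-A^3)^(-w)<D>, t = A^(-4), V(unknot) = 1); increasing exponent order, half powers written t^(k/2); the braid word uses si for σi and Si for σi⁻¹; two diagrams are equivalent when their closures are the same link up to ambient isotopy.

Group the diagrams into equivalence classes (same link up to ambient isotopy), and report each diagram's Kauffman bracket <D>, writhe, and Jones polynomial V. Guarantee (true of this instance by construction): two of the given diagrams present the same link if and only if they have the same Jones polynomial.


equivalence classes: {D1, D2, D3}
D1 (bracket A^6; 10 crossings at w = +2): V = 1
V(D2) = 1  [12 crossings, <D> = 1, w = 0]
V(D3) = 1  [10 crossings, <D> = 1, w = 0]
key observation: all 3 diagrams share one V(t), hence one class


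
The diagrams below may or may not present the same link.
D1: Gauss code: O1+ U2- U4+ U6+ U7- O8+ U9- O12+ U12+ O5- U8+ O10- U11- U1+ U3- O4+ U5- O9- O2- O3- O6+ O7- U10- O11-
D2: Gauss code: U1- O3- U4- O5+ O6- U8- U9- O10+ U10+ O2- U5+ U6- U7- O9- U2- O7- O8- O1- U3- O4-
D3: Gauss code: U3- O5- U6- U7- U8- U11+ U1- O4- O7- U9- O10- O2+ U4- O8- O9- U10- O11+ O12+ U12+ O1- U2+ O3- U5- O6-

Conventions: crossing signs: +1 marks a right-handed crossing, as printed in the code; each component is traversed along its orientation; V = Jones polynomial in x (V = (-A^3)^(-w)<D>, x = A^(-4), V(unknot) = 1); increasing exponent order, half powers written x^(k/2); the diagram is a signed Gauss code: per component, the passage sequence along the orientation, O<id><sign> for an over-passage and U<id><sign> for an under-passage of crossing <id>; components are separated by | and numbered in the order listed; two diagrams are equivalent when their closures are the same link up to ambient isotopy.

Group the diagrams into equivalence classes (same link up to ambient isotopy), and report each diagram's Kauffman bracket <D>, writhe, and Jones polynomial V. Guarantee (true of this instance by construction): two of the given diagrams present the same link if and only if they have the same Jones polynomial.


equivalence classes: {D1} | {D2, D3}
D1 (bracket A^-6; 12 crossings at w = -2): V = 1
D2 (bracket A^-10 + 2A^-2 - 2A^2 + A^6 - 2A^10 + A^14; 10 crossings at w = -6): V = x^-8 - 2x^-7 + x^-6 - 2x^-5 + 2x^-4 + x^-2
D3 (bracket A^-10 + 2A^-2 - 2A^2 + A^6 - 2A^10 + A^14; 12 crossings at w = -6): V = x^-8 - 2x^-7 + x^-6 - 2x^-5 + 2x^-4 + x^-2
key observation: V(x) takes 2 values over 3 diagrams, fixing the grouping


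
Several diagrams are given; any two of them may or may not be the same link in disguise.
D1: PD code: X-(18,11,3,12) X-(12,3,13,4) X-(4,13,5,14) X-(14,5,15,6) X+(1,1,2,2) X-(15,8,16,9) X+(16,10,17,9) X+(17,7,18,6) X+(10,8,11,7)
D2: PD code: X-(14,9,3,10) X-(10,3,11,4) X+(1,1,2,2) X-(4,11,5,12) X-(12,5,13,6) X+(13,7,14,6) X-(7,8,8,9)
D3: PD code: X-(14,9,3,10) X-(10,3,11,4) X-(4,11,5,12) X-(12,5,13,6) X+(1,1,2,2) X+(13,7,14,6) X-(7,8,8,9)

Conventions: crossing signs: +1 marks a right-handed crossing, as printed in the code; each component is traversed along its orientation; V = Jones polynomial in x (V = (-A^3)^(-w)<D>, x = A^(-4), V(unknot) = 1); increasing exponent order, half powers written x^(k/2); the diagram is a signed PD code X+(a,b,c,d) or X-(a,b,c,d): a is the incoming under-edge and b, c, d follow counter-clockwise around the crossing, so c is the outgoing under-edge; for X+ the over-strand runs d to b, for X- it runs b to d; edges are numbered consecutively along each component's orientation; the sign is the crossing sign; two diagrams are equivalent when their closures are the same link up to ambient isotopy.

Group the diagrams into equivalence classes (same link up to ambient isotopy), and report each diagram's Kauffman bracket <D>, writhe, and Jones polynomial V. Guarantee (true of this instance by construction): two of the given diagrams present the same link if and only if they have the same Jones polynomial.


classes: {D1, D2, D3}
V(D1) = x^(-9/2) - x^(-5/2) - x^(-3/2) - x^(-1/2)  [9 crossings, <D> = A^-1 + A^3 + A^7 - A^15, w = -1]
V(D2) = x^(-9/2) - x^(-5/2) - x^(-3/2) - x^(-1/2)  (w -3, c 7, <D> = A^-7 + A^-3 + A - A^9)
V(D3) = x^(-9/2) - x^(-5/2) - x^(-3/2) - x^(-1/2)  [7 crossings, <D> = A^-7 + A^-3 + A - A^9, w = -3]
note: one V(x) for all 3 diagrams — one class (guaranteed)


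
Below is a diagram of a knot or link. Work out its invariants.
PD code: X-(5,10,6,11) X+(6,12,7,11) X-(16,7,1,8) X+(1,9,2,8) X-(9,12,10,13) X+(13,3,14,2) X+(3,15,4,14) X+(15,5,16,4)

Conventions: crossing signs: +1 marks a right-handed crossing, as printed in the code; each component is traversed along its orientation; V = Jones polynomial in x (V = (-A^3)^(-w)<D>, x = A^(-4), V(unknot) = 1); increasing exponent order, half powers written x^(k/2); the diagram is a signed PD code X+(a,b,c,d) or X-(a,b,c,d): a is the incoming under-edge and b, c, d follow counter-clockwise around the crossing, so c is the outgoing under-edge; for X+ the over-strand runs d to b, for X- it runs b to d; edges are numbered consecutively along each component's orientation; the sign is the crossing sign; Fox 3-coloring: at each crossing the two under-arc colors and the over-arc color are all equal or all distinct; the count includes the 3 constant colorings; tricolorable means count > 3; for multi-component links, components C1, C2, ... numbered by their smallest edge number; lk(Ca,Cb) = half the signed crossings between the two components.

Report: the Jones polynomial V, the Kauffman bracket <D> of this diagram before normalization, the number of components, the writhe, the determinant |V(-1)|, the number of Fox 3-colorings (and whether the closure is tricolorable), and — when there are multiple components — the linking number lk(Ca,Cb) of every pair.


V = x + x^3 - x^4
<D> = -A^-10 + A^-6 + A^2 (w = +2)
1 component over 8 crossings, w = +2
9 Fox colorings among 3^8, |V(-1)| = 3: tricolorable
why: det 3 = |V(-1)|; divisible by 3, so tricolorable


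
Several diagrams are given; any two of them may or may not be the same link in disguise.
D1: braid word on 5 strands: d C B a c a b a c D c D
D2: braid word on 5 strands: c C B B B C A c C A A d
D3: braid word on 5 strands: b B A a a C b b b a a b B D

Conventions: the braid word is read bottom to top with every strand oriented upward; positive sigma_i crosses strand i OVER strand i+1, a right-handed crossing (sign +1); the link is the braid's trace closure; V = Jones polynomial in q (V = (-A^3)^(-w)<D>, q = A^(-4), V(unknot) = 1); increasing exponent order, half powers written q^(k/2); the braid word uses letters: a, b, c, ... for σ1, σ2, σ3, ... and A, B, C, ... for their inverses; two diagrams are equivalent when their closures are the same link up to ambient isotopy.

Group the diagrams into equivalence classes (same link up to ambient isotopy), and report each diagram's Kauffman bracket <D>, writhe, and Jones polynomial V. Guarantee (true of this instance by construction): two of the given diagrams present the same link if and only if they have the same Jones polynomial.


grouping into links: {D1} | {D2} | {D3}
V(D1) = q - q^2 + 2q^3 - q^4 + q^5 - q^6  (w +4, c 12, <D> = -A^-12 + A^-8 - A^-4 + 2 - A^4 + A^8)
D2 (bracket A^-10 + 2A^-2 - 2A^2 + A^6 - 2A^10 + A^14; 12 crossings at w = -6): V = q^-8 - 2q^-7 + q^-6 - 2q^-5 + 2q^-4 + q^-2
V(D3) = q^2 + 2q^4 - 2q^5 + q^6 - 2q^7 + q^8  (w +4, c 14, <D> = A^-20 - 2A^-16 + A^-12 - 2A^-8 + 2A^-4 + A^4)
key observation: 3 values of V(q) split the 3 diagrams


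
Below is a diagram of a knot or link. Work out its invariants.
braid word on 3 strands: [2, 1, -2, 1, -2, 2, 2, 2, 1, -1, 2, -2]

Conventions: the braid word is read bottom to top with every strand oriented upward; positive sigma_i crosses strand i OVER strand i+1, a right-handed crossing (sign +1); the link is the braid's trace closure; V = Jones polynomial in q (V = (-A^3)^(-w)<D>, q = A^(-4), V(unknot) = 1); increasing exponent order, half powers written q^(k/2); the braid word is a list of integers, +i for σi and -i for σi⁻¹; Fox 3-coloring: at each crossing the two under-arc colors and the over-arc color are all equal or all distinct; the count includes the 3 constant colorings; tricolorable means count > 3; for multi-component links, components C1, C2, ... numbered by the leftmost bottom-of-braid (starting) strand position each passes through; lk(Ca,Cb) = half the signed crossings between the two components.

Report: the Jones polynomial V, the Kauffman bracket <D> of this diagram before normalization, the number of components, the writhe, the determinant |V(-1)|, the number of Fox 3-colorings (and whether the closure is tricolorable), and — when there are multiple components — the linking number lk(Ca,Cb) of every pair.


Jones polynomial: V(q) = q - q^2 + 2q^3 - q^4 + q^5 - q^6
<D> = -A^-12 + A^-8 - A^-4 + 2 - A^4 + A^8; writhe +4
components 1, writhe +4 (12 crossings)
3-colorings: 3 of 3^12, det 7 — not tricolorable
note: the span of V is 5, forcing >= 5 crossings in any diagram


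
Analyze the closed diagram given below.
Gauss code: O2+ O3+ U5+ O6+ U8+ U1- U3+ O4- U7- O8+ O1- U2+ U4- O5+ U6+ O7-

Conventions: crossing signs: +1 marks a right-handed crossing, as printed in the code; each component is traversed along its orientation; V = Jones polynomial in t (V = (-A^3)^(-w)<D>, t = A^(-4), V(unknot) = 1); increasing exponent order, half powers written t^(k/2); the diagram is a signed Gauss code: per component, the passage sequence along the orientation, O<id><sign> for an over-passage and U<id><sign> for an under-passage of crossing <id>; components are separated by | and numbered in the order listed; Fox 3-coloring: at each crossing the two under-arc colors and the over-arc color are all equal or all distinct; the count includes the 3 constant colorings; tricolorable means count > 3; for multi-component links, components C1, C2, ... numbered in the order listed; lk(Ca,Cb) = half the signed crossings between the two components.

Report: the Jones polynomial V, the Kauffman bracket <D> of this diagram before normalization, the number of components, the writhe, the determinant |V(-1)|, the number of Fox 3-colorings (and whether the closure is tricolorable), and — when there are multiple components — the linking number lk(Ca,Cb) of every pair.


V = t + t^3 - t^4
<D> = -A^-10 + A^-6 + A^2 (w = +2)
1 component over 8 crossings, w = +2
9 Fox colorings among 3^8, |V(-1)| = 3: tricolorable
why: the span of V is 3, forcing >= 3 crossings in any diagram


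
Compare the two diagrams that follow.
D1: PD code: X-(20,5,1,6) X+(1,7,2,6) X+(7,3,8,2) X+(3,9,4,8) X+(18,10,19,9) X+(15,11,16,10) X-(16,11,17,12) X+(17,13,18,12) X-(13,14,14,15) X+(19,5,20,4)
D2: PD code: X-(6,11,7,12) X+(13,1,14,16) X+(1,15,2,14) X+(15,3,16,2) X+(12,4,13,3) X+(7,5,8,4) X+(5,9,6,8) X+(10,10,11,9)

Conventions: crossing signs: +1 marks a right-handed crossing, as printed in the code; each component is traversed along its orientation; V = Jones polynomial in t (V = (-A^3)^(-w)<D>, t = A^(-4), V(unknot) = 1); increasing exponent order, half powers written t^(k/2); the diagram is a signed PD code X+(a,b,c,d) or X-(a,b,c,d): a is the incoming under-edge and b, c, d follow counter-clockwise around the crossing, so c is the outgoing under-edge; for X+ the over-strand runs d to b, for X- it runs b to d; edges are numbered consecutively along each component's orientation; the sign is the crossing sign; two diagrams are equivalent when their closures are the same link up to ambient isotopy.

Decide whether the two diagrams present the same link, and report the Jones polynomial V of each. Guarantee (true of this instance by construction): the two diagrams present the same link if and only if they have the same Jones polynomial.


equivalent: yes
V(D1) = t + t^3 - t^4  (w +4, c 10, <D> = -A^-4 + 1 + A^8)
V(D2) = t + t^3 - t^4  [8 crossings, <D> = -A^2 + A^6 + A^14, w = +6]
key observation: all 2 diagrams share one V(t), hence one class


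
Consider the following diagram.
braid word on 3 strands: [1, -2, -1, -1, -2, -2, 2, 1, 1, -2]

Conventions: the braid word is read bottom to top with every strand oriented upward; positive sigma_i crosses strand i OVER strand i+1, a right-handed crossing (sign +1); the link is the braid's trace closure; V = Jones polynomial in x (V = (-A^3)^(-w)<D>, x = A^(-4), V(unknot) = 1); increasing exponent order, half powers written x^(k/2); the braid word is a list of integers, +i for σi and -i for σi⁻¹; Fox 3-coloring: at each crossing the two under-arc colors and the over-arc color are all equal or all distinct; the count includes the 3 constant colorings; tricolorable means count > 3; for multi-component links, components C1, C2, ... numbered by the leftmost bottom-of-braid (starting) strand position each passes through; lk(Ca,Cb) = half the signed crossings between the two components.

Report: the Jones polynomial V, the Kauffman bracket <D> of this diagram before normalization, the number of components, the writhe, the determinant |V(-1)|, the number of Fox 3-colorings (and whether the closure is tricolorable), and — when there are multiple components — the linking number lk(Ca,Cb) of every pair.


V(x) = -x^-5 + x^-4 - x^-3 + 2x^-2 - x^-1 + 2 - x
bracket: -A^-10 + 2A^-6 - A^-2 + 2A^2 - A^6 + A^10 - A^14, w = -2
1 component, writhe -2, over 10 crossings
det 9, colorings 9 of 3^10 — tricolorable
observation: inverse pairs cancel, leaving σ1 σ2⁻¹ σ1⁻¹ σ1⁻¹ σ2⁻¹ σ1 σ1 σ2⁻¹


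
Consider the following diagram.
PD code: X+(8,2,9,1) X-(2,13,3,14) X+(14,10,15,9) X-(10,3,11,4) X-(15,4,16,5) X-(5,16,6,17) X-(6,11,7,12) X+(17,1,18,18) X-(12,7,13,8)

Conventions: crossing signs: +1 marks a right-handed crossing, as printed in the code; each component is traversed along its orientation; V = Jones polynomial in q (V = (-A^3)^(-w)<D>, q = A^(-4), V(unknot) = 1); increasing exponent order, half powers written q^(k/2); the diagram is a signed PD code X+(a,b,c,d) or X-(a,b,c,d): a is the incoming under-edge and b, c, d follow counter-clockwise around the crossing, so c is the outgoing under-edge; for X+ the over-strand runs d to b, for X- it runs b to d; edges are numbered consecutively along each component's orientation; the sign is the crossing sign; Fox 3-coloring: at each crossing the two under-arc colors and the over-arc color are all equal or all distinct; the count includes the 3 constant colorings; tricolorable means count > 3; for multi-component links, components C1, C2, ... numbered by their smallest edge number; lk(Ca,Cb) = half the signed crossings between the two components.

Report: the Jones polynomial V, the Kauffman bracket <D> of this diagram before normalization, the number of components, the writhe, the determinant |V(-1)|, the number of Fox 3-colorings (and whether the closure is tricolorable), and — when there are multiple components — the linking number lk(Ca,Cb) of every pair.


Jones polynomial: V(q) = q^-7 - 2q^-6 + 2q^-5 - 3q^-4 + 3q^-3 - 2q^-2 + 2q^-1
<D> = -2A^-5 + 2A^-1 - 3A^3 + 3A^7 - 2A^11 + 2A^15 - A^19; writhe -3
components 1, writhe -3 (9 crossings)
3-colorings: 9 of 3^9, det 15 — tricolorable
note: det 15 = |V(-1)|; divisible by 3, so tricolorable
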